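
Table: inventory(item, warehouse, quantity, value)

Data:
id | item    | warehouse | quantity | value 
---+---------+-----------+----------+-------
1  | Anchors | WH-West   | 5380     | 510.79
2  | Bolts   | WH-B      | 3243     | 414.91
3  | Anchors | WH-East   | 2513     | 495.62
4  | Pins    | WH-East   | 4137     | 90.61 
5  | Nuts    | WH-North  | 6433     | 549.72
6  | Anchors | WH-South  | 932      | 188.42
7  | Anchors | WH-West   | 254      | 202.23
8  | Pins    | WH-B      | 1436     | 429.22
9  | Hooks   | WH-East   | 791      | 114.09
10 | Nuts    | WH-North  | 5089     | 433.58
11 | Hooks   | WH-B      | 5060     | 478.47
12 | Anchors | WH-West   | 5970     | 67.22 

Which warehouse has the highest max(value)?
SELECT warehouse, MAX(value) as val
FROM inventory
GROUP BY warehouse
ORDER BY val DESC
LIMIT 1

Result: WH-North with max(value) = 549.72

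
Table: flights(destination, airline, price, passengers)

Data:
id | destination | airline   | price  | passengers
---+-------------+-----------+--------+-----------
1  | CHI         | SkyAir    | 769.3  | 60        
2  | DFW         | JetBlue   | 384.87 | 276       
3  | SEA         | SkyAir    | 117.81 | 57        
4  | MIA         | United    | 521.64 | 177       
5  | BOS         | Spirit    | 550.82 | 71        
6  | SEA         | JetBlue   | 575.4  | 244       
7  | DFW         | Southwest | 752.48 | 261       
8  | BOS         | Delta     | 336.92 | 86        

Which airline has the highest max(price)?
SELECT airline, MAX(price) as val
FROM flights
GROUP BY airline
ORDER BY val DESC
LIMIT 1

Result: SkyAir with max(price) = 769.30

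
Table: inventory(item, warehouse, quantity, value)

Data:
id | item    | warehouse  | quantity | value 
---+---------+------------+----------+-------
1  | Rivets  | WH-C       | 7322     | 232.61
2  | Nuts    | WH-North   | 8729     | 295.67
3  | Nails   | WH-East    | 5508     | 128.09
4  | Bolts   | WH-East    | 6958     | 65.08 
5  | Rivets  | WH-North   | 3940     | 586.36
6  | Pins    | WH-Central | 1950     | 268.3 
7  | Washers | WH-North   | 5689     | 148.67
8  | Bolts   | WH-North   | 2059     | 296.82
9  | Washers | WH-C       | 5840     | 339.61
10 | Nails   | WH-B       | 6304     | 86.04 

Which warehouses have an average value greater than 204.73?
SELECT warehouse, AVG(value)
FROM inventory
GROUP BY warehouse
HAVING AVG(value) > 204.73

Result:
  WH-C: avg=286.11
  WH-Central: avg=268.30
  WH-North: avg=331.88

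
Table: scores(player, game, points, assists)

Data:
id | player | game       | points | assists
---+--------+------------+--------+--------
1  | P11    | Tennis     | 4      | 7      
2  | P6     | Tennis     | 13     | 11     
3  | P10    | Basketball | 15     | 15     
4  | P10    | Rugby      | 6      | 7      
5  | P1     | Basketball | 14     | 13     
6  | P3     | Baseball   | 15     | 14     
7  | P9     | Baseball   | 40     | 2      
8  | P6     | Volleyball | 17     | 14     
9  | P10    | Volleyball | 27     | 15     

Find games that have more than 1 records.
SELECT game, COUNT(*) as cnt
FROM scores
GROUP BY game
HAVING COUNT(*) > 1

Result:
  Baseball: 2
  Basketball: 2
  Tennis: 2
  Volleyball: 2

Note: HAVING filters groups after aggregation, WHERE filters rows before.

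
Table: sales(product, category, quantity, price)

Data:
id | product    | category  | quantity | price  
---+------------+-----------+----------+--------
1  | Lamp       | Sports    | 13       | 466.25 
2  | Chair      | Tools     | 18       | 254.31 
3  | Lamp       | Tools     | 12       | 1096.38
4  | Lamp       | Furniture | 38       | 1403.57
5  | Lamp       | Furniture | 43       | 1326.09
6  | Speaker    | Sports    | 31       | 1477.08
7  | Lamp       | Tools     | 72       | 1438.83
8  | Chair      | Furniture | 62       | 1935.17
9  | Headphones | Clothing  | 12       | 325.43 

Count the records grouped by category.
SELECT category, COUNT(*) as count
FROM sales
GROUP BY category

Result:
  Clothing: 1
  Furniture: 3
  Sports: 2
  Tools: 3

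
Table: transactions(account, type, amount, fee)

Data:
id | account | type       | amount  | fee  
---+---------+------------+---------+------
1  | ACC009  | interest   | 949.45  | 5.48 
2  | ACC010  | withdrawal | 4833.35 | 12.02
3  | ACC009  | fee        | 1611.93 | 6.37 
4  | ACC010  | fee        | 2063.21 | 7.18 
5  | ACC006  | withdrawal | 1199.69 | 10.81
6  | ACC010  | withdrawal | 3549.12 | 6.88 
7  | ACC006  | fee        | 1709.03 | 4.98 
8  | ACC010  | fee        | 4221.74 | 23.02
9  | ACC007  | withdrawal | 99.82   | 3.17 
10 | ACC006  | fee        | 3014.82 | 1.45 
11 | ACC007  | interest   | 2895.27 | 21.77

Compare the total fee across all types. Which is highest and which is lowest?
SELECT type, SUM(fee)
FROM transactions
GROUP BY type
ORDER BY SUM(fee)

All groups:
  interest: 27.25
  withdrawal: 32.88
  fee: 43.00

Highest: fee (43.00)
Lowest: interest (27.25)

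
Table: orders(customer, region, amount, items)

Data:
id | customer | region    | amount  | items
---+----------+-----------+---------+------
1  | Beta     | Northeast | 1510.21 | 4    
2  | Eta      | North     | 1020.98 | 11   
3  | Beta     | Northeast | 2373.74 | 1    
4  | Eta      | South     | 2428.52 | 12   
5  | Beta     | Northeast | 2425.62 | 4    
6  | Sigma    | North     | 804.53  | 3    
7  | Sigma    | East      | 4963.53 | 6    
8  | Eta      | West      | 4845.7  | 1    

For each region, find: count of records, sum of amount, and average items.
SELECT region,
       COUNT(*) as cnt,
       SUM(amount) as total_amount,
       AVG(items) as avg_items
FROM orders
GROUP BY region

Result:
  East: 1 records, 4963.53 total amount, 6.00 avg items
  North: 2 records, 1825.51 total amount, 7.00 avg items
  Northeast: 3 records, 6309.57 total amount, 3.00 avg items
  South: 1 records, 2428.52 total amount, 12.00 avg items
  West: 1 records, 4845.70 total amount, 1.00 avg items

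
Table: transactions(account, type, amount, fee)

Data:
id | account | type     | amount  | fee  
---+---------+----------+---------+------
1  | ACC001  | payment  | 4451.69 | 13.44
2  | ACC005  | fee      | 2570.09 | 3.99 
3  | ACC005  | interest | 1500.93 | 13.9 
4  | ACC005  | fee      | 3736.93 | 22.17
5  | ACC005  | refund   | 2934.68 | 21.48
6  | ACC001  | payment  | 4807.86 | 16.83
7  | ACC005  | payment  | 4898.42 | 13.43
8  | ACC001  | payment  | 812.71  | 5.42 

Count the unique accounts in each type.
SELECT type, COUNT(DISTINCT account)
FROM transactions
GROUP BY type

Result:
  fee: 1 distinct
  interest: 1 distinct
  payment: 2 distinct
  refund: 1 distinct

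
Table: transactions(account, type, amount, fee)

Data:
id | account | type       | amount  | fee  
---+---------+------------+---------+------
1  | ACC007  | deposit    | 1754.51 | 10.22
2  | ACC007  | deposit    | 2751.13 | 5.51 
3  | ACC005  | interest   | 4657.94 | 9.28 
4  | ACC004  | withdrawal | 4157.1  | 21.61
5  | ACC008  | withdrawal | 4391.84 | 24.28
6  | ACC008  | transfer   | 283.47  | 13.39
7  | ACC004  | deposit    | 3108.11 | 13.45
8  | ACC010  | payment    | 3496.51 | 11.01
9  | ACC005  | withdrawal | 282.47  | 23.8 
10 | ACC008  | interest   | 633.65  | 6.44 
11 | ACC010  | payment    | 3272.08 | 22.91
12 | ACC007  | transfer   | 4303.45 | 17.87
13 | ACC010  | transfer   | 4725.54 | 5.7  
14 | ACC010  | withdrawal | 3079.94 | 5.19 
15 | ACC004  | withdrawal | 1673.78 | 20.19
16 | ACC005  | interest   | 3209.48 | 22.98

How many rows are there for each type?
SELECT type, COUNT(*) as count
FROM transactions
GROUP BY type

Result:
  deposit: 3
  interest: 3
  payment: 2
  transfer: 3
  withdrawal: 5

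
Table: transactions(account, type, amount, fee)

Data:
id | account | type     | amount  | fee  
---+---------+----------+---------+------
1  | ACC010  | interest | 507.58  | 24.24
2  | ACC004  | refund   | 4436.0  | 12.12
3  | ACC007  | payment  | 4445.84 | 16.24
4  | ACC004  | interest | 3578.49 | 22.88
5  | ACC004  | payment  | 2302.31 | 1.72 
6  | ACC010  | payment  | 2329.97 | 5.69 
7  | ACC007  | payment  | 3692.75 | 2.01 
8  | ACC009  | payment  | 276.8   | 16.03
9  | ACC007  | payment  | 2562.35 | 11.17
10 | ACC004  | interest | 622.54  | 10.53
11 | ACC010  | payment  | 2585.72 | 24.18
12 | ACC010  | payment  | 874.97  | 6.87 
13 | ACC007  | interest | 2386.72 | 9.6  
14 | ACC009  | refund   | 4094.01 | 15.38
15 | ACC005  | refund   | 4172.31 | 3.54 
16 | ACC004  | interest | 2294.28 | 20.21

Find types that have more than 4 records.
SELECT type, COUNT(*) as cnt
FROM transactions
GROUP BY type
HAVING COUNT(*) > 4

Result:
  interest: 5
  payment: 8

Note: HAVING filters groups after aggregation, WHERE filters rows before.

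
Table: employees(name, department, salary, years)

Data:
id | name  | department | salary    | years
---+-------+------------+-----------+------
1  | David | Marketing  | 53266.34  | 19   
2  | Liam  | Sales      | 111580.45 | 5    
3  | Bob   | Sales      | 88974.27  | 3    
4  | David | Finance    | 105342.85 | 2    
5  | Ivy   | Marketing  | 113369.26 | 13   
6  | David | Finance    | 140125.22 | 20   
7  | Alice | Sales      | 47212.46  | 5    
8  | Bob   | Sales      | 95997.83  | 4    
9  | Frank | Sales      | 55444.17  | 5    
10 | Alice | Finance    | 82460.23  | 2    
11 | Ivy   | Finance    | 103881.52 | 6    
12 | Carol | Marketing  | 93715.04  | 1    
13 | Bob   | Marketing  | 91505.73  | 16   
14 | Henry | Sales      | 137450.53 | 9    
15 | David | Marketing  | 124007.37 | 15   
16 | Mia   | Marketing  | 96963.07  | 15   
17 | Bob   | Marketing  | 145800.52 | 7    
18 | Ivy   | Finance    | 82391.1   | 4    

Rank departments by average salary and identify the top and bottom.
SELECT department, AVG(salary)
FROM employees
GROUP BY department
ORDER BY AVG(salary)

All groups:
  Sales: 89443.29
  Marketing: 102661.05
  Finance: 102840.18

Highest: Finance (102840.18)
Lowest: Sales (89443.29)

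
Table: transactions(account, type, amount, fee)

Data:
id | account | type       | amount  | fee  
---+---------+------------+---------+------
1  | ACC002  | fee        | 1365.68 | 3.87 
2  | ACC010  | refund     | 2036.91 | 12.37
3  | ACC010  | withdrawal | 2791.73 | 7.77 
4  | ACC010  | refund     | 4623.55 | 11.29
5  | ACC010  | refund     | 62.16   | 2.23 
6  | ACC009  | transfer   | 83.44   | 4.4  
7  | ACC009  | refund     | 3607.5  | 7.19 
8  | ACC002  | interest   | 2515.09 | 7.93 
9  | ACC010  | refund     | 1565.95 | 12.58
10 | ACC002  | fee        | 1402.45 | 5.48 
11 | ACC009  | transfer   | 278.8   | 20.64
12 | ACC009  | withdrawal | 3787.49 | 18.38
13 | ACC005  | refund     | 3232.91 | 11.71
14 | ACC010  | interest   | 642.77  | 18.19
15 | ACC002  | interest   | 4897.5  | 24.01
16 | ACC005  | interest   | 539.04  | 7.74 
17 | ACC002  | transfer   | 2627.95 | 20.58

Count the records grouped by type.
SELECT type, COUNT(*) as count
FROM transactions
GROUP BY type

Result:
  fee: 2
  interest: 4
  refund: 6
  transfer: 3
  withdrawal: 2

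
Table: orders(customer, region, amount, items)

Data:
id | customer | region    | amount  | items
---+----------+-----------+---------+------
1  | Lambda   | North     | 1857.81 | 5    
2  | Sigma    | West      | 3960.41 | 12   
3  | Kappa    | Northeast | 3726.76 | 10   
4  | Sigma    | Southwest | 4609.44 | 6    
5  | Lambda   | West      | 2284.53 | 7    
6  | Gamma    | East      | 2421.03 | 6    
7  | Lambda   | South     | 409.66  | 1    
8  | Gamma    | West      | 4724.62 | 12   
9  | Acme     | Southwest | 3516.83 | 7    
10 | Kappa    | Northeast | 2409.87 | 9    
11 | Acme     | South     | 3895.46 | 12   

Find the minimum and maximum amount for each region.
SELECT region, MIN(amount), MAX(amount)
FROM orders
GROUP BY region

Result:
  East: min=2421.03, max=2421.03
  North: min=1857.81, max=1857.81
  Northeast: min=2409.87, max=3726.76
  South: min=409.66, max=3895.46
  Southwest: min=3516.83, max=4609.44
  West: min=2284.53, max=4724.62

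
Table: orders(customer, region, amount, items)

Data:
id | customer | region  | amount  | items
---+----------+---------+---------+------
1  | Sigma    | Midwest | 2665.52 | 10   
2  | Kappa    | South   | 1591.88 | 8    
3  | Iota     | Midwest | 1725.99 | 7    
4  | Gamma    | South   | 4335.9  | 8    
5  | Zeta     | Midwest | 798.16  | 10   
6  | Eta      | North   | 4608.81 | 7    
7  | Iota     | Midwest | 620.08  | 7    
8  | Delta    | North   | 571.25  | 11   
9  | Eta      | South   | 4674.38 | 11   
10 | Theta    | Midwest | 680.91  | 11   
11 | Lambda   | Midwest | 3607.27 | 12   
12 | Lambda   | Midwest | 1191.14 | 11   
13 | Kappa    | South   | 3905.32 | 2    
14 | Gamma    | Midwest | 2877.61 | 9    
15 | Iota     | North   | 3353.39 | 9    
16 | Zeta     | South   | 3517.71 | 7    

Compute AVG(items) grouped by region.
SELECT region, AVG(items) as result
FROM orders
GROUP BY region

Result:
  Midwest: 9.63
  North: 9.00
  South: 7.20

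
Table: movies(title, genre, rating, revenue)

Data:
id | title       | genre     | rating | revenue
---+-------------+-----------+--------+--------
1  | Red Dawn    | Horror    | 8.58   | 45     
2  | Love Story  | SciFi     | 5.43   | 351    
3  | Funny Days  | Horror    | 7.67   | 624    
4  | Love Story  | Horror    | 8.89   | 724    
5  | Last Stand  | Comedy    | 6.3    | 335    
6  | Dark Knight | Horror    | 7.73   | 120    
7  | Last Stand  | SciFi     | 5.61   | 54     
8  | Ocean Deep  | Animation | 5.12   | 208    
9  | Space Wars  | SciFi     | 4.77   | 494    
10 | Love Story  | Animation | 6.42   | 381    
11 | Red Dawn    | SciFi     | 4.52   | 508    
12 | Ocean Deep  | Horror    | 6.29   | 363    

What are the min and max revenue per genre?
SELECT genre, MIN(revenue), MAX(revenue)
FROM movies
GROUP BY genre

Result:
  Animation: min=208, max=381
  Comedy: min=335, max=335
  Horror: min=45, max=724
  SciFi: min=54, max=508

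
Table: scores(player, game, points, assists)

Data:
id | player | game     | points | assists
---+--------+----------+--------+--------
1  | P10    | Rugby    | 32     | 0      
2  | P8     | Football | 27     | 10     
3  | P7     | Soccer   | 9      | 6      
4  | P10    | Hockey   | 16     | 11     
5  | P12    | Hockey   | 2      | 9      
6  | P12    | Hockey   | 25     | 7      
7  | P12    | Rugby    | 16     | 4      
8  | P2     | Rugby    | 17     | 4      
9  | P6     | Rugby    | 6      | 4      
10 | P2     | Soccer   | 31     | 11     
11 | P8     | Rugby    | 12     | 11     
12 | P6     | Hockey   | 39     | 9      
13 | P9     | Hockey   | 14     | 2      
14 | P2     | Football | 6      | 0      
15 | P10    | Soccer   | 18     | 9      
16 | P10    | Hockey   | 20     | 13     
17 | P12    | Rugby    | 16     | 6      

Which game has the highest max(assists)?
SELECT game, MAX(assists) as val
FROM scores
GROUP BY game
ORDER BY val DESC
LIMIT 1

Result: Hockey with max(assists) = 13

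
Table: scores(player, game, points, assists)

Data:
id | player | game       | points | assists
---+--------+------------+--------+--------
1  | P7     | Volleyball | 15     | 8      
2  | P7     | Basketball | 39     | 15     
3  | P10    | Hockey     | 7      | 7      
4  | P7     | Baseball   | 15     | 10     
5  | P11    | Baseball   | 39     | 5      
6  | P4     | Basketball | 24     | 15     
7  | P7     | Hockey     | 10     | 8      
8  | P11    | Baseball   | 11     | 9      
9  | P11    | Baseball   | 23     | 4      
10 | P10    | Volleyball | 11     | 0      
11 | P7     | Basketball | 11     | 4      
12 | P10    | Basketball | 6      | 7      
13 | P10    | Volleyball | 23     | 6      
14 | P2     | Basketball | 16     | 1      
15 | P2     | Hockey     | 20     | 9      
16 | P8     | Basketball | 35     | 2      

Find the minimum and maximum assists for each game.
SELECT game, MIN(assists), MAX(assists)
FROM scores
GROUP BY game

Result:
  Baseball: min=4, max=10
  Basketball: min=1, max=15
  Hockey: min=7, max=9
  Volleyball: min=0, max=8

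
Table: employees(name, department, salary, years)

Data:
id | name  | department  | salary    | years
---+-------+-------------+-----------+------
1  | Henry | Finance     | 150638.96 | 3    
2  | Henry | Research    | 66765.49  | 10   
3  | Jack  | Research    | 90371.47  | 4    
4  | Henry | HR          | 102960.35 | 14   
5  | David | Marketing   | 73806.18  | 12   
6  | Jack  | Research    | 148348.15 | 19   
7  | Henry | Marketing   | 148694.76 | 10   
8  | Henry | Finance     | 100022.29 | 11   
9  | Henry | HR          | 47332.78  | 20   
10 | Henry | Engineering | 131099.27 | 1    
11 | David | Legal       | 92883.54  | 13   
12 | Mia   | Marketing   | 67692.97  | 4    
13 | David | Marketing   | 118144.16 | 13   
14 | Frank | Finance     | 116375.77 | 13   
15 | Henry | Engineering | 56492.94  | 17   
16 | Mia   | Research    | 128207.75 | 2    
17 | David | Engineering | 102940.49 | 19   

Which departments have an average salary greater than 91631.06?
SELECT department, AVG(salary)
FROM employees
GROUP BY department
HAVING AVG(salary) > 91631.06

Result:
  Engineering: avg=96844.23
  Finance: avg=122345.67
  Legal: avg=92883.54
  Marketing: avg=102084.52
  Research: avg=108423.22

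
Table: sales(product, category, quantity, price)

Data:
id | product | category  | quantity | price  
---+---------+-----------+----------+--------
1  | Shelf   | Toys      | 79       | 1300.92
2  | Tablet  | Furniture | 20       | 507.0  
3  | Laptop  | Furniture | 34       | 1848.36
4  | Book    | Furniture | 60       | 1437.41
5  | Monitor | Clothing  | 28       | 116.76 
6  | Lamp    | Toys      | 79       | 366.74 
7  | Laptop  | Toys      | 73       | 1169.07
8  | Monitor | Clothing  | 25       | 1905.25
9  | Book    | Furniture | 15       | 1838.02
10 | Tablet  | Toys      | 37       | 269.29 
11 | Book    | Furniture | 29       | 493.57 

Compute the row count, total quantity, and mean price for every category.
SELECT category,
       COUNT(*) as cnt,
       SUM(quantity) as total_quantity,
       AVG(price) as avg_price
FROM sales
GROUP BY category

Result:
  Clothing: 2 records, 53 total quantity, 1011.01 avg price
  Furniture: 5 records, 158 total quantity, 1224.87 avg price
  Toys: 4 records, 268 total quantity, 776.51 avg price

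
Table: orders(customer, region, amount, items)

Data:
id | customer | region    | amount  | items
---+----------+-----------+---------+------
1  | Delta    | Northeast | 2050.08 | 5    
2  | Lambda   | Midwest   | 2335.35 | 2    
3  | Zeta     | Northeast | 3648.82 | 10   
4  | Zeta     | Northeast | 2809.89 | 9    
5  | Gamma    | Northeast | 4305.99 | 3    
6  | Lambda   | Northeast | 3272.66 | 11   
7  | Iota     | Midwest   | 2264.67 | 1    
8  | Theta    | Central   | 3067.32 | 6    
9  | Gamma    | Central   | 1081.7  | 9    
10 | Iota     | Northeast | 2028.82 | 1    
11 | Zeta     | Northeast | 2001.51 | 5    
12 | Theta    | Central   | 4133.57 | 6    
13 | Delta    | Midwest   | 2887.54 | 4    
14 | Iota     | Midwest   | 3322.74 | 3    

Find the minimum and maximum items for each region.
SELECT region, MIN(items), MAX(items)
FROM orders
GROUP BY region

Result:
  Central: min=6, max=9
  Midwest: min=1, max=4
  Northeast: min=1, max=11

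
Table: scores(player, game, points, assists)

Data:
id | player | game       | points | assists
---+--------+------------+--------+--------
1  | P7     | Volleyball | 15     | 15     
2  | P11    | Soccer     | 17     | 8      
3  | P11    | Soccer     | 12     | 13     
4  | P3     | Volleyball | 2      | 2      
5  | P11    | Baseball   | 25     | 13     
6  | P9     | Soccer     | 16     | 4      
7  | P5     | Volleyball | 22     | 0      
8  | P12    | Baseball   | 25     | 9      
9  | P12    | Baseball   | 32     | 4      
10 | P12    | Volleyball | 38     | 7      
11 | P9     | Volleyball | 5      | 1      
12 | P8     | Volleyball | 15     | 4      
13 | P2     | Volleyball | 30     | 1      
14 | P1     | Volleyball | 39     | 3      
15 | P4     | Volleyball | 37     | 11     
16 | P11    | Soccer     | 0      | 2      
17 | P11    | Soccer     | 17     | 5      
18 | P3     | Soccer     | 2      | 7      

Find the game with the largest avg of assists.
SELECT game, AVG(assists) as val
FROM scores
GROUP BY game
ORDER BY val DESC
LIMIT 1

Result: Baseball with avg(assists) = 8.67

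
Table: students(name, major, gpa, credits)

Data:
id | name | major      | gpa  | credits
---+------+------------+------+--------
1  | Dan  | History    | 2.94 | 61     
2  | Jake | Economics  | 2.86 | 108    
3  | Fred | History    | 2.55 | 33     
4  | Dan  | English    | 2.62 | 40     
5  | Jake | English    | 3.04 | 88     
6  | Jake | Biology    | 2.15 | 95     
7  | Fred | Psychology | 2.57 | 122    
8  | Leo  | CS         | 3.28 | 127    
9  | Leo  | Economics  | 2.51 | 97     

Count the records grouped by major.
SELECT major, COUNT(*) as count
FROM students
GROUP BY major

Result:
  Biology: 1
  CS: 1
  Economics: 2
  English: 2
  History: 2
  Psychology: 1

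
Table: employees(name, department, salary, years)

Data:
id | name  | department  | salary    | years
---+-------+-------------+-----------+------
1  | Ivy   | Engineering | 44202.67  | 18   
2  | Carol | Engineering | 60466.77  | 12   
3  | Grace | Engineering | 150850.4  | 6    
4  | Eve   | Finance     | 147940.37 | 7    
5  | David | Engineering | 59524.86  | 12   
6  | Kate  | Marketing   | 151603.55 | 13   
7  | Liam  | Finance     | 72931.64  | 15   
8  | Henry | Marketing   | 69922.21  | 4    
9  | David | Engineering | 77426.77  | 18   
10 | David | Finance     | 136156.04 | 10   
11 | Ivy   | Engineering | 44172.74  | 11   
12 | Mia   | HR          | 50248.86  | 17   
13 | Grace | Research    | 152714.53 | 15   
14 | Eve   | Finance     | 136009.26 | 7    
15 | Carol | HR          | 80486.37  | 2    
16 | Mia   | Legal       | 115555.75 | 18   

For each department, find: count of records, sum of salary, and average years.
SELECT department,
       COUNT(*) as cnt,
       SUM(salary) as total_salary,
       AVG(years) as avg_years
FROM employees
GROUP BY department

Result:
  Engineering: 6 records, 436644.21 total salary, 12.83 avg years
  Finance: 4 records, 493037.31 total salary, 9.75 avg years
  HR: 2 records, 130735.23 total salary, 9.50 avg years
  Legal: 1 records, 115555.75 total salary, 18.00 avg years
  Marketing: 2 records, 221525.76 total salary, 8.50 avg years
  Research: 1 records, 152714.53 total salary, 15.00 avg years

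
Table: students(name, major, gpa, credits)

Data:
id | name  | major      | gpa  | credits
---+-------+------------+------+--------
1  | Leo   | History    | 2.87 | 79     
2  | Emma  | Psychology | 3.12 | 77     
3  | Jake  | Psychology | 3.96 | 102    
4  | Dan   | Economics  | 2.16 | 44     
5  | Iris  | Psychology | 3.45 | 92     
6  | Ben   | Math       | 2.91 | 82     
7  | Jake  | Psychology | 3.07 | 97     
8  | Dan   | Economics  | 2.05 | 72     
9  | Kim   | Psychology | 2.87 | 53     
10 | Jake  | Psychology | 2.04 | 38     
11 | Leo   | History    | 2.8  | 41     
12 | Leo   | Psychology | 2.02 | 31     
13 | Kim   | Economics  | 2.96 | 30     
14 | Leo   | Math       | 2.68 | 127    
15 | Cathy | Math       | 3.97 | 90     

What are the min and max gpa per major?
SELECT major, MIN(gpa), MAX(gpa)
FROM students
GROUP BY major

Result:
  Economics: min=2.05, max=2.96
  History: min=2.80, max=2.87
  Math: min=2.68, max=3.97
  Psychology: min=2.02, max=3.96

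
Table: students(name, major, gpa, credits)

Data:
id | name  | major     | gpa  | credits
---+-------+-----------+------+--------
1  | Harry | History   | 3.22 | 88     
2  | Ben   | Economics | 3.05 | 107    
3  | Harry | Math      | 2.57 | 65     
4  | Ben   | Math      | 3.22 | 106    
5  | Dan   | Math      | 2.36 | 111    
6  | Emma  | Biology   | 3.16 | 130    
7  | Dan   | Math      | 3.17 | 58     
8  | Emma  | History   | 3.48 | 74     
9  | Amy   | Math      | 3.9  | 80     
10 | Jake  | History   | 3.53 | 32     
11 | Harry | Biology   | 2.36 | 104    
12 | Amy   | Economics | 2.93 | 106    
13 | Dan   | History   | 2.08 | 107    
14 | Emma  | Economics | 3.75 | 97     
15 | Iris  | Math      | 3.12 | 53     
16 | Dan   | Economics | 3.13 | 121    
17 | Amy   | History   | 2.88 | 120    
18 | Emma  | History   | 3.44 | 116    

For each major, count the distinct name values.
SELECT major, COUNT(DISTINCT name)
FROM students
GROUP BY major

Result:
  Biology: 2 distinct
  Economics: 4 distinct
  History: 5 distinct
  Math: 5 distinct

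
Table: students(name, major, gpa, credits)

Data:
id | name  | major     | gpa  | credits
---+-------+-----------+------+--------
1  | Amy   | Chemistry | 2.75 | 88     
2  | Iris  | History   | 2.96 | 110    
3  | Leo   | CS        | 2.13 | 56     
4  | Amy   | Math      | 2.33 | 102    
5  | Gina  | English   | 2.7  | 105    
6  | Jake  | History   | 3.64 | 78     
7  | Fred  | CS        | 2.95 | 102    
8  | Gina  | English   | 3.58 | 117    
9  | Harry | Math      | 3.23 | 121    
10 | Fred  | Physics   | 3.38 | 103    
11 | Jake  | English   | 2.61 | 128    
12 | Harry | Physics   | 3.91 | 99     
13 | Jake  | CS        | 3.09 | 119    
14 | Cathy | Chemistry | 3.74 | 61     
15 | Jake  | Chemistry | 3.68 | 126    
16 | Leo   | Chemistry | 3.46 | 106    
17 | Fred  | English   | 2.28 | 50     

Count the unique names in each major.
SELECT major, COUNT(DISTINCT name)
FROM students
GROUP BY major

Result:
  CS: 3 distinct
  Chemistry: 4 distinct
  English: 3 distinct
  History: 2 distinct
  Math: 2 distinct
  Physics: 2 distinct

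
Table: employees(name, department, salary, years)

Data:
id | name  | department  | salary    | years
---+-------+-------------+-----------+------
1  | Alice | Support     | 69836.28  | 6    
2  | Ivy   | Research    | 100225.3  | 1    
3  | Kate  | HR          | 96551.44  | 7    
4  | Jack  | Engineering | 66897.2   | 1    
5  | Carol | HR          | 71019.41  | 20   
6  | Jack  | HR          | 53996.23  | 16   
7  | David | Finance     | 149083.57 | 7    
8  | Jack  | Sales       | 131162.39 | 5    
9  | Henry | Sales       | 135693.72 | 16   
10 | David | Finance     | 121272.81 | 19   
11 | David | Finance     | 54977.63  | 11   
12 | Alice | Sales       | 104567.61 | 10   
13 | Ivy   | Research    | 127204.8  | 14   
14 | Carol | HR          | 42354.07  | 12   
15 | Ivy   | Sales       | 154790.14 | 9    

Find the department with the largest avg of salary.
SELECT department, AVG(salary) as val
FROM employees
GROUP BY department
ORDER BY val DESC
LIMIT 1

Result: Sales with avg(salary) = 131553.47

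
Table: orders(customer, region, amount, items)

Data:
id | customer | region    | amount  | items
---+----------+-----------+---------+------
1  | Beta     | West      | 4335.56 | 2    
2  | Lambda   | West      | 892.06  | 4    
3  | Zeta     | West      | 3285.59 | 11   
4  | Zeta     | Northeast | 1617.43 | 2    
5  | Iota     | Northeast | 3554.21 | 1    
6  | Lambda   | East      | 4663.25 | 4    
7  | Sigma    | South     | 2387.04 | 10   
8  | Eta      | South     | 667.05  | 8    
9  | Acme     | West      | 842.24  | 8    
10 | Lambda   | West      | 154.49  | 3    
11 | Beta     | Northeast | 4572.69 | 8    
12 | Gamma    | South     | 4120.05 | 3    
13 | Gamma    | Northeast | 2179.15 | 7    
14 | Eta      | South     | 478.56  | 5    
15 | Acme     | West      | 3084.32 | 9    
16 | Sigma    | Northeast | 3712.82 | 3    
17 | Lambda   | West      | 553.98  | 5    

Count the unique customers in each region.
SELECT region, COUNT(DISTINCT customer)
FROM orders
GROUP BY region

Result:
  East: 1 distinct
  Northeast: 5 distinct
  South: 3 distinct
  West: 4 distinct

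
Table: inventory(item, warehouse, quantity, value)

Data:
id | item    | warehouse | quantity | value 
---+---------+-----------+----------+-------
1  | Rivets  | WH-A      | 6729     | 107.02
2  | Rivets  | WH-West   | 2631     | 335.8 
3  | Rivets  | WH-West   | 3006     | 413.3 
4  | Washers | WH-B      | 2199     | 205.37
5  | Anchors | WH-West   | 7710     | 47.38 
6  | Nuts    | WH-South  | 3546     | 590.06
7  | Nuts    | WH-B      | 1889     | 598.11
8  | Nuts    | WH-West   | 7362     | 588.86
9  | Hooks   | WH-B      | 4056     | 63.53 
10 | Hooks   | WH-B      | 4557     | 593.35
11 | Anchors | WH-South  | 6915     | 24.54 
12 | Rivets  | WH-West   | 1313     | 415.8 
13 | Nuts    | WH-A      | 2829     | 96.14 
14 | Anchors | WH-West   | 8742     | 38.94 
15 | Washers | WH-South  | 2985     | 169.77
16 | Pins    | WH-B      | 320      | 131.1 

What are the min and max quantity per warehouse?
SELECT warehouse, MIN(quantity), MAX(quantity)
FROM inventory
GROUP BY warehouse

Result:
  WH-A: min=2829, max=6729
  WH-B: min=320, max=4557
  WH-South: min=2985, max=6915
  WH-West: min=1313, max=8742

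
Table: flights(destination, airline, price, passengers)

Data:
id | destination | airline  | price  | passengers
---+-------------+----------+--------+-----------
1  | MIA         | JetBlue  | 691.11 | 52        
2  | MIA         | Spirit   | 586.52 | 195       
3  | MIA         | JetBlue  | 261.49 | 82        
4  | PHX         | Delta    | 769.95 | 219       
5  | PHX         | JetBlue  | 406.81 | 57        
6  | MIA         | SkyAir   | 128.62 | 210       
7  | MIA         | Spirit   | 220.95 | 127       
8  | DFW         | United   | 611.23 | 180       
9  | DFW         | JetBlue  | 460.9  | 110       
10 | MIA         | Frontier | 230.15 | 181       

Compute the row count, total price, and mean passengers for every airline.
SELECT airline,
       COUNT(*) as cnt,
       SUM(price) as total_price,
       AVG(passengers) as avg_passengers
FROM flights
GROUP BY airline

Result:
  Delta: 1 records, 769.95 total price, 219.00 avg passengers
  Frontier: 1 records, 230.15 total price, 181.00 avg passengers
  JetBlue: 4 records, 1820.31 total price, 75.25 avg passengers
  SkyAir: 1 records, 128.62 total price, 210.00 avg passengers
  Spirit: 2 records, 807.47 total price, 161.00 avg passengers
  United: 1 records, 611.23 total price, 180.00 avg passengers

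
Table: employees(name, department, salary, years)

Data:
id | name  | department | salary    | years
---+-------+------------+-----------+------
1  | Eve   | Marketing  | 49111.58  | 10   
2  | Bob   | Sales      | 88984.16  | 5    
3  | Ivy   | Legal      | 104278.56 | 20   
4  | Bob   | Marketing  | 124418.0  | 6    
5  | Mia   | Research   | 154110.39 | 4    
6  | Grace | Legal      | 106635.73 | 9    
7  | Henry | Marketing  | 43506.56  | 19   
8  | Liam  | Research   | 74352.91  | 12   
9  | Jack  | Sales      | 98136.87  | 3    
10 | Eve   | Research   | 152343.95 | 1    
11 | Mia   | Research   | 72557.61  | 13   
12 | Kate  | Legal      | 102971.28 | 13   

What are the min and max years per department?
SELECT department, MIN(years), MAX(years)
FROM employees
GROUP BY department

Result:
  Legal: min=9, max=20
  Marketing: min=6, max=19
  Research: min=1, max=13
  Sales: min=3, max=5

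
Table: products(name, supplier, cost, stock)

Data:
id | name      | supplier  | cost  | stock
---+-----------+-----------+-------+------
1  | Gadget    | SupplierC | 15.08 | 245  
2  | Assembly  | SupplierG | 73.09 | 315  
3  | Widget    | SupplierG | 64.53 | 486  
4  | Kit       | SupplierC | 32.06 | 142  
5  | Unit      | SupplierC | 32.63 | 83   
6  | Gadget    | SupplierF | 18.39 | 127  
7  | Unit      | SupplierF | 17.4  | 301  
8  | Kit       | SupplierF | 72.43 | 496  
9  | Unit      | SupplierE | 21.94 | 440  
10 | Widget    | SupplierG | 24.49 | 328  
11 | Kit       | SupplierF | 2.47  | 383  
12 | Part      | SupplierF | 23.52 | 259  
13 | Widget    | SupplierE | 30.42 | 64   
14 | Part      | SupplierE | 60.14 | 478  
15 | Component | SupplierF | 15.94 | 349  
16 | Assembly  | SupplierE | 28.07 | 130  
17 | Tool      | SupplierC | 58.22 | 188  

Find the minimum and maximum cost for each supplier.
SELECT supplier, MIN(cost), MAX(cost)
FROM products
GROUP BY supplier

Result:
  SupplierC: min=15.08, max=58.22
  SupplierE: min=21.94, max=60.14
  SupplierF: min=2.47, max=72.43
  SupplierG: min=24.49, max=73.09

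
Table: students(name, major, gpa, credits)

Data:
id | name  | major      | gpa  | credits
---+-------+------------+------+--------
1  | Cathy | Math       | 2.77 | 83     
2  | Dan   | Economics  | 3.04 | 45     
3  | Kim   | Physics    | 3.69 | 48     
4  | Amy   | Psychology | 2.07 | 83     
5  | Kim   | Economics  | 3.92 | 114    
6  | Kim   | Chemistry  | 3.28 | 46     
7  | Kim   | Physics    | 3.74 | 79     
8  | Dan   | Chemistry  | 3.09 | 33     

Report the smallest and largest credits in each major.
SELECT major, MIN(credits), MAX(credits)
FROM students
GROUP BY major

Result:
  Chemistry: min=33, max=46
  Economics: min=45, max=114
  Math: min=83, max=83
  Physics: min=48, max=79
  Psychology: min=83, max=83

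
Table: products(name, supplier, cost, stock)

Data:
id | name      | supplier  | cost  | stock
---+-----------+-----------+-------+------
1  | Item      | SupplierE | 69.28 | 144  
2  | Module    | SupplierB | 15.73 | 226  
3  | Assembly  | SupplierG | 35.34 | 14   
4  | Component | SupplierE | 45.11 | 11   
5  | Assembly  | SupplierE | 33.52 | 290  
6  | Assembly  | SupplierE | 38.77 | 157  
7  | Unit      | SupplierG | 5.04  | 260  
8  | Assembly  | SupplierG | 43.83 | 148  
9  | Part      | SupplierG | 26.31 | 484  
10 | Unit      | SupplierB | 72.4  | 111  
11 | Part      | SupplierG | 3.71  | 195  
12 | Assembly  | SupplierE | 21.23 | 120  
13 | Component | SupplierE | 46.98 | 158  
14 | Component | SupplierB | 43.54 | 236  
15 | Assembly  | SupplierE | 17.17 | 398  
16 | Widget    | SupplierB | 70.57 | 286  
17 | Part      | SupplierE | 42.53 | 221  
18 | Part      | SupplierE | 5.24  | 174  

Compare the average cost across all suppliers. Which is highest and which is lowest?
SELECT supplier, AVG(cost)
FROM products
GROUP BY supplier
ORDER BY AVG(cost)

All groups:
  SupplierG: 22.85
  SupplierE: 35.54
  SupplierB: 50.56

Highest: SupplierB (50.56)
Lowest: SupplierG (22.85)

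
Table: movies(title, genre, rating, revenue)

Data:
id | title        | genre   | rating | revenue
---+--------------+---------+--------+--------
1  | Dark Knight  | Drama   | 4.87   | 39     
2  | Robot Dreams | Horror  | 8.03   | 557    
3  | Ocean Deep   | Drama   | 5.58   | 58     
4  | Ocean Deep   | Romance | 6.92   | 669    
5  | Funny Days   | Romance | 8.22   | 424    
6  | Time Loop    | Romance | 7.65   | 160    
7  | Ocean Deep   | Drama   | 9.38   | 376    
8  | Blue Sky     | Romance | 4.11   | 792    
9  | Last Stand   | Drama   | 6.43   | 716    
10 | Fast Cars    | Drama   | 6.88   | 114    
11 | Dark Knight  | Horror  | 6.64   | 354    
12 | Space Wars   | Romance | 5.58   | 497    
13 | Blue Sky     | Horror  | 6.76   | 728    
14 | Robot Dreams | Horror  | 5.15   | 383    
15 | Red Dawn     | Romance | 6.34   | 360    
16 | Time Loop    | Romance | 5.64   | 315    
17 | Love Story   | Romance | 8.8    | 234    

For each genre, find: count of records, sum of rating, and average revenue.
SELECT genre,
       COUNT(*) as cnt,
       SUM(rating) as total_rating,
       AVG(revenue) as avg_revenue
FROM movies
GROUP BY genre

Result:
  Drama: 5 records, 33.14 total rating, 260.60 avg revenue
  Horror: 4 records, 26.58 total rating, 505.50 avg revenue
  Romance: 8 records, 53.26 total rating, 431.38 avg revenue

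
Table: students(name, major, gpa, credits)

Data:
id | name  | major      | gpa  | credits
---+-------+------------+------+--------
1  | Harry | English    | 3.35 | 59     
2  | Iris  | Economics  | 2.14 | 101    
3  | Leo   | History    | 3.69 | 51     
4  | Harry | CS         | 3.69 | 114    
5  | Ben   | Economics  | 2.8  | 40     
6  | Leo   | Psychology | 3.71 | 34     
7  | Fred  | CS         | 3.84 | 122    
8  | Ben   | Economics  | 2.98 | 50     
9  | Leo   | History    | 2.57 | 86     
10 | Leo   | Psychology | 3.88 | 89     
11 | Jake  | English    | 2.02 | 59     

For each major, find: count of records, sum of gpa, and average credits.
SELECT major,
       COUNT(*) as cnt,
       SUM(gpa) as total_gpa,
       AVG(credits) as avg_credits
FROM students
GROUP BY major

Result:
  CS: 2 records, 7.53 total gpa, 118.00 avg credits
  Economics: 3 records, 7.92 total gpa, 63.67 avg credits
  English: 2 records, 5.37 total gpa, 59.00 avg credits
  History: 2 records, 6.26 total gpa, 68.50 avg credits
  Psychology: 2 records, 7.59 total gpa, 61.50 avg credits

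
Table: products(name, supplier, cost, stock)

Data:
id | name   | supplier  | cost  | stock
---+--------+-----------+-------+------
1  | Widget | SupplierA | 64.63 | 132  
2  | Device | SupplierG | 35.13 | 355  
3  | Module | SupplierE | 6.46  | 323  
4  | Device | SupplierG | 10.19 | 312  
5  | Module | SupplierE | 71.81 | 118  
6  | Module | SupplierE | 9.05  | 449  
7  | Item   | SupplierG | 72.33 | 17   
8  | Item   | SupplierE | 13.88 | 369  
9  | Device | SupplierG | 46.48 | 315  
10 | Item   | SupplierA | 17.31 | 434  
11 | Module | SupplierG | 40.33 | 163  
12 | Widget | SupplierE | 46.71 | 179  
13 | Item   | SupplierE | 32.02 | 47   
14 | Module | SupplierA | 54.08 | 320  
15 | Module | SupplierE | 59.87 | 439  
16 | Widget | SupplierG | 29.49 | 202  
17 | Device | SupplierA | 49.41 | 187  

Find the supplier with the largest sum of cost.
SELECT supplier, SUM(cost) as val
FROM products
GROUP BY supplier
ORDER BY val DESC
LIMIT 1

Result: SupplierE with sum(cost) = 239.80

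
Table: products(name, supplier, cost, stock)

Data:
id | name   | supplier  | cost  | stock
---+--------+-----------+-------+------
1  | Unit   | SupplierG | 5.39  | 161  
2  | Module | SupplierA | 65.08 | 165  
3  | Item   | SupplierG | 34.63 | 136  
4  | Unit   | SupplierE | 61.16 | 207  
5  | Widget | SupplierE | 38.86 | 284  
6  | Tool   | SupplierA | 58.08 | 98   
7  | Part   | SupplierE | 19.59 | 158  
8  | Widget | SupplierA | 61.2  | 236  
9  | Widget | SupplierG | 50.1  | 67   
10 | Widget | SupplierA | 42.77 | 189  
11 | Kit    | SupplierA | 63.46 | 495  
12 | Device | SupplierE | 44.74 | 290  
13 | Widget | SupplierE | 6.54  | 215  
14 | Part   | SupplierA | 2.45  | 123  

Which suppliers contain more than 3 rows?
SELECT supplier, COUNT(*) as cnt
FROM products
GROUP BY supplier
HAVING COUNT(*) > 3

Result:
  SupplierA: 6
  SupplierE: 5

Note: HAVING filters groups after aggregation, WHERE filters rows before.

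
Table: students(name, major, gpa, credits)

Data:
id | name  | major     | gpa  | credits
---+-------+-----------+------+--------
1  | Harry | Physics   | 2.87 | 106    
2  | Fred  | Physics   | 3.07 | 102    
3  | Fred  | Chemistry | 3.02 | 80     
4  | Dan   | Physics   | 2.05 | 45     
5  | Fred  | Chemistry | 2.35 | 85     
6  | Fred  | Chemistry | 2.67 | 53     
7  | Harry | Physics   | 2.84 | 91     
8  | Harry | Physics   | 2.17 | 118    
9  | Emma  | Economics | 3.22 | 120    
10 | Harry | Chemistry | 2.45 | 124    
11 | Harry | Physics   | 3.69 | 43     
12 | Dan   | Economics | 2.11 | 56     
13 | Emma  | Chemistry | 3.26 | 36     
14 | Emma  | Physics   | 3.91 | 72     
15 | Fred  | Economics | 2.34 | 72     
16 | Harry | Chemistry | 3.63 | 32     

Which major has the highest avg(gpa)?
SELECT major, AVG(gpa) as val
FROM students
GROUP BY major
ORDER BY val DESC
LIMIT 1

Result: Physics with avg(gpa) = 2.94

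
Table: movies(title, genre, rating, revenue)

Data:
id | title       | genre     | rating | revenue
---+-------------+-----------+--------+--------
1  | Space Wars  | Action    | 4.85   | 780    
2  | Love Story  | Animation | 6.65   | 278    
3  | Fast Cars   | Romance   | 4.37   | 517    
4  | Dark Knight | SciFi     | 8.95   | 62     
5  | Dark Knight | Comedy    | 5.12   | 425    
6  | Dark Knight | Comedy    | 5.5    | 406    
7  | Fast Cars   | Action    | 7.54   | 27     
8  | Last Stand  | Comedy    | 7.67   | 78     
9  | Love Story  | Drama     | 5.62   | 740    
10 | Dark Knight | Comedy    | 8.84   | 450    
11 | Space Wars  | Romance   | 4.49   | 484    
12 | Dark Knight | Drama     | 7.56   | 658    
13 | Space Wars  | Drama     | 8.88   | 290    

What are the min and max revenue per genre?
SELECT genre, MIN(revenue), MAX(revenue)
FROM movies
GROUP BY genre

Result:
  Action: min=27, max=780
  Animation: min=278, max=278
  Comedy: min=78, max=450
  Drama: min=290, max=740
  Romance: min=484, max=517
  SciFi: min=62, max=62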